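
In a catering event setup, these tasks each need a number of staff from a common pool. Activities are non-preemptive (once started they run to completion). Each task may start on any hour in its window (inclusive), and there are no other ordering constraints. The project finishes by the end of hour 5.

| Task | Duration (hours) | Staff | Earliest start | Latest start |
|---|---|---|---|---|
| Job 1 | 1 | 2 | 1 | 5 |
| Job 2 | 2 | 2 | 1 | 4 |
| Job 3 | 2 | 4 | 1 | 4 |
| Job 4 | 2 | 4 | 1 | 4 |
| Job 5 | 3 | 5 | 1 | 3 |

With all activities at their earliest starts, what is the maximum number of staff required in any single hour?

17

Early-start schedule: Job 1@1, Job 2@1, Job 3@1, Job 4@1, Job 5@1.
Load per hour: hour 1: 17, hour 2: 15, hour 3: 5, hour 4: 0, hour 5: 0.
Peak is 17.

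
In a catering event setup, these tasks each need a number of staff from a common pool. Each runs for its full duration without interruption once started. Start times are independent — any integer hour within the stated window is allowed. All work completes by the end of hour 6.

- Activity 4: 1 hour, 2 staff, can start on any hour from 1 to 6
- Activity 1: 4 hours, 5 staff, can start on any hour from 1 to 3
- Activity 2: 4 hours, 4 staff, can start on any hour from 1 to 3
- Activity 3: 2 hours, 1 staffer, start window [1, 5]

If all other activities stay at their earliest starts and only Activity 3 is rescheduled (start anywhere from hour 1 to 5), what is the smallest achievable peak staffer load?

Activity 3@1: h1:12  h2:10  h3:9  h4:9  h5:0  h6:0 → peak 12
Activity 3@2: h1:11  h2:10  h3:10  h4:9  h5:0  h6:0 → peak 11
Activity 3@3: h1:11  h2:9  h3:10  h4:10  h5:0  h6:0 → peak 11
Activity 3@4: h1:11  h2:9  h3:9  h4:10  h5:1  h6:0 → peak 11
Activity 3@5: h1:11  h2:9  h3:9  h4:9  h5:1  h6:1 → peak 11
Best is Activity 3@2, peak 11.

11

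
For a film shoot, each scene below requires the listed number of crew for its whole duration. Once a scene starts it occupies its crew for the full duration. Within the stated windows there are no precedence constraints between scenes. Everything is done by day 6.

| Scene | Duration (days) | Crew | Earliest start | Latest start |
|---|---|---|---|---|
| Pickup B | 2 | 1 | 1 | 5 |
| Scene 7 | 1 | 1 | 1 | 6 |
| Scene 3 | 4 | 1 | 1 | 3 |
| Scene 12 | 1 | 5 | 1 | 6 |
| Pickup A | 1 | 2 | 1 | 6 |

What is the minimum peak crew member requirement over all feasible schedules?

5

Early-start (Pickup B@1, Scene 7@1, Scene 3@1, Scene 12@1, Pickup A@1) gives peak 10: d1:10  d2:2  d3:1  d4:1  d5:0  d6:0.
Shift Scene 12→5.
Schedule Pickup B@1, Scene 7@1, Scene 3@1, Scene 12@5, Pickup A@1: d1:5  d2:2  d3:1  d4:1  d5:5  d6:0 — peak 5.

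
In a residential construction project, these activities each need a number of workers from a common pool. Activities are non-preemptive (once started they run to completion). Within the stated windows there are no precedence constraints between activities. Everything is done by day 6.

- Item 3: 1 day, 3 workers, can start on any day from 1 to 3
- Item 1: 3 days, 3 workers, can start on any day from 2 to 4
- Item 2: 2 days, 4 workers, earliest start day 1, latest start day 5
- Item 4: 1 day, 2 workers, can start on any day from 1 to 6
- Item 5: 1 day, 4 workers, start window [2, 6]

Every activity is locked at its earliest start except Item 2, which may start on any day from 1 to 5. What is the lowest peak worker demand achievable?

7

Item 2@1: d1:9  d2:11  d3:3  d4:3  d5:0  d6:0 → peak 11
Item 2@2: d1:5  d2:11  d3:7  d4:3  d5:0  d6:0 → peak 11
Item 2@3: d1:5  d2:7  d3:7  d4:7  d5:0  d6:0 → peak 7
Item 2@4: d1:5  d2:7  d3:3  d4:7  d5:4  d6:0 → peak 7
Item 2@5: d1:5  d2:7  d3:3  d4:3  d5:4  d6:4 → peak 7
Best is Item 2@3, peak 7.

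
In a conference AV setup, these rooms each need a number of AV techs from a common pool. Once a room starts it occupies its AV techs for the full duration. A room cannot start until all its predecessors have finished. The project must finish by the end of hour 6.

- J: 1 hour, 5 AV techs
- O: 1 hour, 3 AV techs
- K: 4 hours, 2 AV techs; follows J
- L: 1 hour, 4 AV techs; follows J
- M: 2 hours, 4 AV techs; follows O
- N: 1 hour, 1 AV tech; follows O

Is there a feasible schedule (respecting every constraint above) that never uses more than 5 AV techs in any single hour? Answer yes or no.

The minimum achievable peak is 6; 5 < 6, so no feasible schedule stays within the cap.

no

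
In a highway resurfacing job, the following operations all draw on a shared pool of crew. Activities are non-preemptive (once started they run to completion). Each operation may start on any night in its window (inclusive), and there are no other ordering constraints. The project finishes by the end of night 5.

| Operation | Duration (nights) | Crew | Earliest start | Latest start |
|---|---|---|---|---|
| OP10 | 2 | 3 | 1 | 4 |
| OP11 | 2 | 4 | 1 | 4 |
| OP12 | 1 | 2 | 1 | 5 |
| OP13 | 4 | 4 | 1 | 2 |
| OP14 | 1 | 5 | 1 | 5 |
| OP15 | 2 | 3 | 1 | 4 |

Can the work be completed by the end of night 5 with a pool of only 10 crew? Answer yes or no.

yes

Schedule OP10@1, OP11@3, OP12@1, OP13@2, OP14@5, OP15@1: n1:8  n2:10  n3:8  n4:8  n5:9 — peak 10 ≤ 10.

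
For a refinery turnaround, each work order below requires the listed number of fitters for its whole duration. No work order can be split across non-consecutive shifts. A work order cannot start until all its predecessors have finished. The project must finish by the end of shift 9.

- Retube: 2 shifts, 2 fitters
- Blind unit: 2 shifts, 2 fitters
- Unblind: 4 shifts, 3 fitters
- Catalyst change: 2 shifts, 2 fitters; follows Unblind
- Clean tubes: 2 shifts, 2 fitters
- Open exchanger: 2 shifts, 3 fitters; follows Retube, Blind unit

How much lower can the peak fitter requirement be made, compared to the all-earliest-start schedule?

Early-start peak: s1:9  s2:9  s3:6  s4:6  s5:2  s6:2  s7:0  s8:0  s9:0 ⇒ 9.
Leveled (Retube@1, Blind unit@1, Unblind@3, Catalyst change@7, Clean tubes@3, Open exchanger@7): s1:4  s2:4  s3:5  s4:5  s5:3  s6:3  s7:5  s8:5  s9:0 ⇒ 5.
Reduction 9 − 5 = 4.

4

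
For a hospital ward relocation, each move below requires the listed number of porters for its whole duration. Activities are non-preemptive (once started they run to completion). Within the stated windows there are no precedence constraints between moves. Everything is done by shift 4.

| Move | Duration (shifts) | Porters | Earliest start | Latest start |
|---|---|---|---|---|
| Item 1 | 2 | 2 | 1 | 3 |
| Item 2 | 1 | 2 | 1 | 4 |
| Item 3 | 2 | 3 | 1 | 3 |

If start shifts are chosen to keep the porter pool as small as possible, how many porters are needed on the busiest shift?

4

Early-start (Item 1@1, Item 2@1, Item 3@1) gives peak 7: s1:7  s2:5  s3:0  s4:0.
Shift Item 3→3.
Schedule Item 1@1, Item 2@1, Item 3@3: s1:4  s2:2  s3:3  s4:3 — peak 4.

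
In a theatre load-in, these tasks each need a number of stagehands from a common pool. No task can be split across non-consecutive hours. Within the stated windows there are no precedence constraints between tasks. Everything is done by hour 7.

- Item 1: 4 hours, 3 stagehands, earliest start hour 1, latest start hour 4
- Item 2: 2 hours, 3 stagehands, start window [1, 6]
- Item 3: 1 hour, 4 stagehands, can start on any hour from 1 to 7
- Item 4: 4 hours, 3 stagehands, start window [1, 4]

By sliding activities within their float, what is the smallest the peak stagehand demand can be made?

6

Early-start (Item 1@1, Item 2@1, Item 3@1, Item 4@1) gives peak 13: h1:13  h2:9  h3:6  h4:6  h5:0  h6:0  h7:0.
Shift Item 3→7, Item 4→3.
Schedule Item 1@1, Item 2@1, Item 3@7, Item 4@3: h1:6  h2:6  h3:6  h4:6  h5:3  h6:3  h7:4 — peak 6.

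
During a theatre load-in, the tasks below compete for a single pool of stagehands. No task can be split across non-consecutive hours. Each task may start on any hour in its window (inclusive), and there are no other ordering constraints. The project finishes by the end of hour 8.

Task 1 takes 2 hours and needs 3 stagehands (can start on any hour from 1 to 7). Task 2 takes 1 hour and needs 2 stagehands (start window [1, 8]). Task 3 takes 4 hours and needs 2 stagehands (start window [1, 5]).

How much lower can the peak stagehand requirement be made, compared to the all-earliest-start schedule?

4

Early-start peak: h1:7  h2:5  h3:2  h4:2  h5:0  h6:0  h7:0  h8:0 ⇒ 7.
Leveled (Task 1@1, Task 2@3, Task 3@4): h1:3  h2:3  h3:2  h4:2  h5:2  h6:2  h7:2  h8:0 ⇒ 3.
Reduction 7 − 3 = 4.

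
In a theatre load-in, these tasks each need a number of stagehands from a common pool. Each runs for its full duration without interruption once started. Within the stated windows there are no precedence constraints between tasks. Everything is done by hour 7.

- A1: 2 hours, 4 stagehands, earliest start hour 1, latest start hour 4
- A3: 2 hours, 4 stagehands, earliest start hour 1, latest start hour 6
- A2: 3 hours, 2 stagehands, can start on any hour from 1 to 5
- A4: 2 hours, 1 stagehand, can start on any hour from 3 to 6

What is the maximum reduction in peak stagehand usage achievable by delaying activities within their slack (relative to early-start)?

6

Early-start peak: h1:10  h2:10  h3:3  h4:1  h5:0  h6:0  h7:0 ⇒ 10.
Leveled (A1@1, A3@3, A2@5, A4@5): h1:4  h2:4  h3:4  h4:4  h5:3  h6:3  h7:2 ⇒ 4.
Reduction 10 − 4 = 6.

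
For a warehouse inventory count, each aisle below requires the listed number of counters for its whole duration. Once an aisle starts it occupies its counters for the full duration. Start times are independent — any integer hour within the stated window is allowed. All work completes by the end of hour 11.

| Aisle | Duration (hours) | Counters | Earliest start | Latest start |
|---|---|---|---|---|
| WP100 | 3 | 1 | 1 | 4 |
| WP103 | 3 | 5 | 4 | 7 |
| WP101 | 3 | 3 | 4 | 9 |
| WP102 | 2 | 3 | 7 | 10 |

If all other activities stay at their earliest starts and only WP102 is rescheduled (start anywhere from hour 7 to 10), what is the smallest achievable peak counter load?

8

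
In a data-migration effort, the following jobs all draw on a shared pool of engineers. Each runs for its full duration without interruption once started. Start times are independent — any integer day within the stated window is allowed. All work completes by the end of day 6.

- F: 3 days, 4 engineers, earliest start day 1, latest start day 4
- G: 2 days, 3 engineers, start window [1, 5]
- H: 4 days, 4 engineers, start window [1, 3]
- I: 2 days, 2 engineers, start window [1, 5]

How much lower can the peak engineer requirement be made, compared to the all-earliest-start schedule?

Early-start peak: d1:13  d2:13  d3:8  d4:4  d5:0  d6:0 ⇒ 13.
Leveled (F@1, G@1, H@3, I@4): d1:7  d2:7  d3:8  d4:6  d5:6  d6:4 ⇒ 8.
Reduction 13 − 8 = 5.

5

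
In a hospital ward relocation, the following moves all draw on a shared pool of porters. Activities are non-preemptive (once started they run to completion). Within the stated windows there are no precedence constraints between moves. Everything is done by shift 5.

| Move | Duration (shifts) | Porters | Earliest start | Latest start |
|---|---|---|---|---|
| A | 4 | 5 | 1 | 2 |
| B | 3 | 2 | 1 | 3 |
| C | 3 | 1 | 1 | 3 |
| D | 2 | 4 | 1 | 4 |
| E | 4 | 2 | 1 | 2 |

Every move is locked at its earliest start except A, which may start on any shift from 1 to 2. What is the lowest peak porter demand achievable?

A@1: s1:14  s2:14  s3:10  s4:7  s5:0 → peak 14
A@2: s1:9  s2:14  s3:10  s4:7  s5:5 → peak 14
Best is A@1, peak 14.

14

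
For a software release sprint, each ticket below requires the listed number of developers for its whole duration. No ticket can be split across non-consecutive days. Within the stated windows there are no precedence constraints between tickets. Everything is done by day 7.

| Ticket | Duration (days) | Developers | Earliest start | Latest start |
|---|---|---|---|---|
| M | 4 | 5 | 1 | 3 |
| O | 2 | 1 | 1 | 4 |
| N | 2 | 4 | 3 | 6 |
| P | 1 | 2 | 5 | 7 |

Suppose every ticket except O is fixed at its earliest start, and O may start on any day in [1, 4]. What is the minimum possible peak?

9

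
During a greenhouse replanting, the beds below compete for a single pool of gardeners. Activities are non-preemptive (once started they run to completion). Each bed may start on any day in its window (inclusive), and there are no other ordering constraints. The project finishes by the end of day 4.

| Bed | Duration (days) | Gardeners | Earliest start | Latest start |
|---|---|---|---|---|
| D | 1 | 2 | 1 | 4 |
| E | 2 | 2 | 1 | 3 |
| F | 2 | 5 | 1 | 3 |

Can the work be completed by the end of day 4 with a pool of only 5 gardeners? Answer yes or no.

yes

Schedule D@1, E@1, F@3: d1:4  d2:2  d3:5  d4:5 — peak 5 ≤ 5.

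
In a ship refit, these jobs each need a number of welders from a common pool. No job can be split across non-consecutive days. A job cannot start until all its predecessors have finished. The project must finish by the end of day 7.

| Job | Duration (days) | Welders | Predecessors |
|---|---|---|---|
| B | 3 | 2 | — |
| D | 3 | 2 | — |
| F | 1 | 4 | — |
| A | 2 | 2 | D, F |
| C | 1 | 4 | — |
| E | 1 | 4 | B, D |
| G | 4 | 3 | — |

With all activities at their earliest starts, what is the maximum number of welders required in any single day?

15

Early-start schedule: B@1, D@1, F@1, A@4, C@1, E@4, G@1.
Load per day: day 1: 15, day 2: 7, day 3: 7, day 4: 9, day 5: 2, day 6: 0, day 7: 0.
Peak is 15.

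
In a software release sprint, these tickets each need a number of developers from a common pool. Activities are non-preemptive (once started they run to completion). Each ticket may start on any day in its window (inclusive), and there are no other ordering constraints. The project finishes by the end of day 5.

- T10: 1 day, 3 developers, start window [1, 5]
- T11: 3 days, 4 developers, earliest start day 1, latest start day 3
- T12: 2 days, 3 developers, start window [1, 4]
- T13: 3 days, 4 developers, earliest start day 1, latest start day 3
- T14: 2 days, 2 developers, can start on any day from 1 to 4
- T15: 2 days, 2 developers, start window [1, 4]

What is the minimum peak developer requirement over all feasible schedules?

Early-start (T10@1, T11@1, T12@1, T13@1, T14@1, T15@1) gives peak 18: d1:18  d2:15  d3:8  d4:0  d5:0.
Shift T12→4, T13→3, T15→4.
Schedule T10@1, T11@1, T12@4, T13@3, T14@1, T15@4: d1:9  d2:6  d3:8  d4:9  d5:9 — peak 9.
Total developer-days = 41 over 5 days ⇒ peak ≥ ⌈41/5⌉ = 9, so 9 is optimal.

9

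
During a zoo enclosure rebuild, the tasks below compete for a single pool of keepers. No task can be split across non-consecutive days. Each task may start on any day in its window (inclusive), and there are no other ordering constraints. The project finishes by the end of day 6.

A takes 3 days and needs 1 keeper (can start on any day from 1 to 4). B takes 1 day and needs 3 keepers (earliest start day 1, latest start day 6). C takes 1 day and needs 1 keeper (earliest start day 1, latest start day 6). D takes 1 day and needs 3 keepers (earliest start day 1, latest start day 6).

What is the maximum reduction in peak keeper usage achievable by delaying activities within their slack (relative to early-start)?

5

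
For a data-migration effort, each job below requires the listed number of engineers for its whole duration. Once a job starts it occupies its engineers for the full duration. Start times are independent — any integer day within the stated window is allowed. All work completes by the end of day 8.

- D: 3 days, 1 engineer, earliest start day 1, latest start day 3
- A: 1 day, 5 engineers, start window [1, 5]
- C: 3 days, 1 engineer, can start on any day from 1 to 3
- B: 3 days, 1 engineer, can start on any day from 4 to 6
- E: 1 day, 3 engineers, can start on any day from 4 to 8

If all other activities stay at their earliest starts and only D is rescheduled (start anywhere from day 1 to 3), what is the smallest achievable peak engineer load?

6

D@1: d1:7  d2:2  d3:2  d4:4  d5:1  d6:1  d7:0  d8:0 → peak 7
D@2: d1:6  d2:2  d3:2  d4:5  d5:1  d6:1  d7:0  d8:0 → peak 6
D@3: d1:6  d2:1  d3:2  d4:5  d5:2  d6:1  d7:0  d8:0 → peak 6
Best is D@2, peak 6.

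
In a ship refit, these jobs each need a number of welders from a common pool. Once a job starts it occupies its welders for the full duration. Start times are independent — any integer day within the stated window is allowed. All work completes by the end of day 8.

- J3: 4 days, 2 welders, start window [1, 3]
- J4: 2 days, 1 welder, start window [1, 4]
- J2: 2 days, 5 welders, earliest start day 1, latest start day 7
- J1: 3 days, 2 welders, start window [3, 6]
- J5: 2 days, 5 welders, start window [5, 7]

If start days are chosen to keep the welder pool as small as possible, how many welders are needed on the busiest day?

5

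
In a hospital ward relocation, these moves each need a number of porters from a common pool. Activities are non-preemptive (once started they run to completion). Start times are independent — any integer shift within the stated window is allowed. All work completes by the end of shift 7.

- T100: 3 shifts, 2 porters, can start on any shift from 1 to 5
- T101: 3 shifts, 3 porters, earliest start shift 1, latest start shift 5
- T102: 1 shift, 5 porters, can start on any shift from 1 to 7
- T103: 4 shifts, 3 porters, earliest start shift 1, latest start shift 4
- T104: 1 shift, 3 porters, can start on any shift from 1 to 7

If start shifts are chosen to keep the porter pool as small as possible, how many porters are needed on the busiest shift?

Early-start (T100@1, T101@1, T102@1, T103@1, T104@1) gives peak 16: s1:16  s2:8  s3:8  s4:3  s5:0  s6:0  s7:0.
Shift T101→4, T102→7, T104→5.
Schedule T100@1, T101@4, T102@7, T103@1, T104@5: s1:5  s2:5  s3:5  s4:6  s5:6  s6:3  s7:5 — peak 6.

6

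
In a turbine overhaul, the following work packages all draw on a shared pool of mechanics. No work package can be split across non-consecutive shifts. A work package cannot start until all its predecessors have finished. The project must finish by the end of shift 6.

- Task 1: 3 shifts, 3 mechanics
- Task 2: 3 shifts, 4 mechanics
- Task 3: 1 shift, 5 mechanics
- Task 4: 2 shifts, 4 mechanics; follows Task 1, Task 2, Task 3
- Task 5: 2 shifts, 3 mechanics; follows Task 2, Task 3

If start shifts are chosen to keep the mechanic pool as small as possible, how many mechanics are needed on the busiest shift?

7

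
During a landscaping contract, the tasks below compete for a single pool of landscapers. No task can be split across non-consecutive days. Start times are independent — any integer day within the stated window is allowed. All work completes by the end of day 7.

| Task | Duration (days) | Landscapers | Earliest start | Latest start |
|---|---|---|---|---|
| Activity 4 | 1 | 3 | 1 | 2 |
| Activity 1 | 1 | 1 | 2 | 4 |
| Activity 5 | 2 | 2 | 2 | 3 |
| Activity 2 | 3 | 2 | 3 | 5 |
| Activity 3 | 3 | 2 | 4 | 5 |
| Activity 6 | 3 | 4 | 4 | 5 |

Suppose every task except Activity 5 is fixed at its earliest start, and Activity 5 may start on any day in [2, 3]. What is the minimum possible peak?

8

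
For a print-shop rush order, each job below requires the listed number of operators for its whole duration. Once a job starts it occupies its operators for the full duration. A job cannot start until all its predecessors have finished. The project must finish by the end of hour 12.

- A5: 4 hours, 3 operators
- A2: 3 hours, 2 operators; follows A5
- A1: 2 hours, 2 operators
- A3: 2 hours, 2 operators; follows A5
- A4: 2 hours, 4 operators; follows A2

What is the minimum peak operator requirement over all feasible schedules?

4

Early-start (A5@1, A2@5, A1@1, A3@5, A4@8) gives peak 5: h1:5  h2:5  h3:3  h4:3  h5:4  h6:4  h7:2  h8:4  h9:4  h10:0  h11:0  h12:0.
Shift A1→5, A3→7, A4→9.
Schedule A5@1, A2@5, A1@5, A3@7, A4@9: h1:3  h2:3  h3:3  h4:3  h5:4  h6:4  h7:4  h8:2  h9:4  h10:4  h11:0  h12:0 — peak 4.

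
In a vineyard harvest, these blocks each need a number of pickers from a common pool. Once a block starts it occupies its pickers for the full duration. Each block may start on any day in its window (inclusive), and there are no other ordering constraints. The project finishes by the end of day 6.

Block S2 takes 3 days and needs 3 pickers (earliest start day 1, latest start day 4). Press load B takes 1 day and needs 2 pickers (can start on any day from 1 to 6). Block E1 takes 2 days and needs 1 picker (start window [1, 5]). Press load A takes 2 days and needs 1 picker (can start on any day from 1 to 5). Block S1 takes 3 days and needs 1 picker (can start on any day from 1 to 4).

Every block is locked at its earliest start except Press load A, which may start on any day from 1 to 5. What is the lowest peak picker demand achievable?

7

Press load A@1: d1:8  d2:6  d3:4  d4:0  d5:0  d6:0 → peak 8
Press load A@2: d1:7  d2:6  d3:5  d4:0  d5:0  d6:0 → peak 7
Press load A@3: d1:7  d2:5  d3:5  d4:1  d5:0  d6:0 → peak 7
Press load A@4: d1:7  d2:5  d3:4  d4:1  d5:1  d6:0 → peak 7
Press load A@5: d1:7  d2:5  d3:4  d4:0  d5:1  d6:1 → peak 7
Best is Press load A@2, peak 7.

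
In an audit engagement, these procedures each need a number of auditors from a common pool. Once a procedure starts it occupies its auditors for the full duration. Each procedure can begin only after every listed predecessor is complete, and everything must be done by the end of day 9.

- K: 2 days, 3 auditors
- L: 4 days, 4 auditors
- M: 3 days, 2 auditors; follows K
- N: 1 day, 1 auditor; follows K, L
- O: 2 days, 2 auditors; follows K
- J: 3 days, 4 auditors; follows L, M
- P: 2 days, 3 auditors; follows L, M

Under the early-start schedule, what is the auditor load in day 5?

3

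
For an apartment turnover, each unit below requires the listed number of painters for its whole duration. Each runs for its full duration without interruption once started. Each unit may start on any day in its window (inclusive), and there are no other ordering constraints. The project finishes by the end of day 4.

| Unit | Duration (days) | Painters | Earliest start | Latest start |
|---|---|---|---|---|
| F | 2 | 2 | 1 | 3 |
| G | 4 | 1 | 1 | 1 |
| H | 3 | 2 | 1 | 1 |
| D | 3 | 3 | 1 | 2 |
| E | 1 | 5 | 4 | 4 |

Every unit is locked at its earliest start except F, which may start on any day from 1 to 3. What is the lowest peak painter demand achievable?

F@1: d1:8  d2:8  d3:6  d4:6 → peak 8
F@2: d1:6  d2:8  d3:8  d4:6 → peak 8
F@3: d1:6  d2:6  d3:8  d4:8 → peak 8
Best is F@1, peak 8.

8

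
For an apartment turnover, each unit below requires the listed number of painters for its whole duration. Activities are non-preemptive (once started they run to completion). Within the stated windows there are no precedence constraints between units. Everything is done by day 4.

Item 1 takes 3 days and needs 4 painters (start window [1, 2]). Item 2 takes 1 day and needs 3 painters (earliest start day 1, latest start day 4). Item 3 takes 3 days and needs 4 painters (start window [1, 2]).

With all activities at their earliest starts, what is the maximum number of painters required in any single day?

Early-start schedule: Item 1@1, Item 2@1, Item 3@1.
Load per day: day 1: 11, day 2: 8, day 3: 8, day 4: 0.
Peak is 11.

11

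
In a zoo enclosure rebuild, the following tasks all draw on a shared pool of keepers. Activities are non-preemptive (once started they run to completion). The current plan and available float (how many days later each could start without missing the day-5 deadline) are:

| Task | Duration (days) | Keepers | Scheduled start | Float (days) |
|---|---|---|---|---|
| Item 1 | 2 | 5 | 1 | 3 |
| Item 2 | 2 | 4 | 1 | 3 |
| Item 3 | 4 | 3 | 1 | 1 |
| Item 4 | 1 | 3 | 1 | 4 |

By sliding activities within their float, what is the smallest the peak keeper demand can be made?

Early-start (Item 1@1, Item 2@1, Item 3@1, Item 4@1) gives peak 15: d1:15  d2:12  d3:3  d4:3  d5:0.
Shift Item 2→3, Item 4→5.
Schedule Item 1@1, Item 2@3, Item 3@1, Item 4@5: d1:8  d2:8  d3:7  d4:7  d5:3 — peak 8.

8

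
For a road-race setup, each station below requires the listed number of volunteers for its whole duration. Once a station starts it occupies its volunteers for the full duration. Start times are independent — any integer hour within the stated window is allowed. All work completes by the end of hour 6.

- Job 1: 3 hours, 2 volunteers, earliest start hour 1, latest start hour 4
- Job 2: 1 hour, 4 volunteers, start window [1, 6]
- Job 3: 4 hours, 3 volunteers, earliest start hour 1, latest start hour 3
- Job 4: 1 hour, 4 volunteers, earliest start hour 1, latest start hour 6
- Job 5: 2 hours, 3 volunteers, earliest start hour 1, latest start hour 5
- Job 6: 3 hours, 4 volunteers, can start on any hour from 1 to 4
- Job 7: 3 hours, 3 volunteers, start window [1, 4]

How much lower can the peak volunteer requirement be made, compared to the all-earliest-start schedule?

13

Early-start peak: h1:23  h2:15  h3:12  h4:3  h5:0  h6:0 ⇒ 23.
Leveled (Job 1@1, Job 2@1, Job 3@1, Job 4@2, Job 5@5, Job 6@3, Job 7@4): h1:9  h2:9  h3:9  h4:10  h5:10  h6:6 ⇒ 10.
Reduction 23 − 10 = 13.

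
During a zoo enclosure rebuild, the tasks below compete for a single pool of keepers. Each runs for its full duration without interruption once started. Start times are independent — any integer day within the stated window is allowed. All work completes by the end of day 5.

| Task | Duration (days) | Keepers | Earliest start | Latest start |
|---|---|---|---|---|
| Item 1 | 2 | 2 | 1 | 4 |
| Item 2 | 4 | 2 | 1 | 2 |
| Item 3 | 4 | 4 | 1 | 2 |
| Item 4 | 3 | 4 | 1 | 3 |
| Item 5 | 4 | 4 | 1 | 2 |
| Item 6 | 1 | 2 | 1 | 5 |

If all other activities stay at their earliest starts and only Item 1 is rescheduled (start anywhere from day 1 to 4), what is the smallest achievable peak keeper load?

16

Item 1@1: d1:18  d2:16  d3:14  d4:10  d5:0 → peak 18
Item 1@2: d1:16  d2:16  d3:16  d4:10  d5:0 → peak 16
Item 1@3: d1:16  d2:14  d3:16  d4:12  d5:0 → peak 16
Item 1@4: d1:16  d2:14  d3:14  d4:12  d5:2 → peak 16
Best is Item 1@2, peak 16.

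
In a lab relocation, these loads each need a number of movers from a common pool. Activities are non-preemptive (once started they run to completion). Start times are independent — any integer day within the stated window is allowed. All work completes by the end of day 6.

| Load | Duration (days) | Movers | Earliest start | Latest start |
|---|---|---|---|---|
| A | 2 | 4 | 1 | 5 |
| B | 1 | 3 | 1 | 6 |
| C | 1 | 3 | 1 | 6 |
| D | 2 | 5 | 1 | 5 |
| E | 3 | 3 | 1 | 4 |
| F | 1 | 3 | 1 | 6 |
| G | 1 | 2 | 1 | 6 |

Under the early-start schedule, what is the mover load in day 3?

3

At early start, day 3 has: E.
Demand: 3 = 3.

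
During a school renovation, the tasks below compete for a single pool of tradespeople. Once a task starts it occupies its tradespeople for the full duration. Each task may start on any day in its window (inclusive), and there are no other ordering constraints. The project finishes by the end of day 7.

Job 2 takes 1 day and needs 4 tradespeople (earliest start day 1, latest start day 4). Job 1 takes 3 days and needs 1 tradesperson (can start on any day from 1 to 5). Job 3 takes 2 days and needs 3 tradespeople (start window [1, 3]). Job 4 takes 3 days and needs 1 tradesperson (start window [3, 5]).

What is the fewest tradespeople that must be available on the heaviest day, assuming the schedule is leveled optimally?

Early-start (Job 2@1, Job 1@1, Job 3@1, Job 4@3) gives peak 8: d1:8  d2:4  d3:2  d4:1  d5:1  d6:0  d7:0.
Shift Job 1→2, Job 3→2, Job 4→4.
Schedule Job 2@1, Job 1@2, Job 3@2, Job 4@4: d1:4  d2:4  d3:4  d4:2  d5:1  d6:1  d7:0 — peak 4.

4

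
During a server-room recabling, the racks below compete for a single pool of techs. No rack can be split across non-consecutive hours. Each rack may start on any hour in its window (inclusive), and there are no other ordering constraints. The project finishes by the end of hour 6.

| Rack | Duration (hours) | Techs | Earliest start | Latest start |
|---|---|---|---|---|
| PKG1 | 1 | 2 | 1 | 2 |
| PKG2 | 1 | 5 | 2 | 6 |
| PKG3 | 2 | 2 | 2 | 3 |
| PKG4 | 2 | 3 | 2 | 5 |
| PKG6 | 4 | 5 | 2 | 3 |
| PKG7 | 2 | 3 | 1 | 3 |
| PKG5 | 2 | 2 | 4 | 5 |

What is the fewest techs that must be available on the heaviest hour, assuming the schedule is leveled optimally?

Early-start (PKG1@1, PKG2@2, PKG3@2, PKG4@2, PKG6@2, PKG7@1, PKG5@4) gives peak 18: h1:5  h2:18  h3:10  h4:7  h5:7  h6:0.
Shift PKG4→3, PKG6→3.
Schedule PKG1@1, PKG2@2, PKG3@2, PKG4@3, PKG6@3, PKG7@1, PKG5@4: h1:5  h2:10  h3:10  h4:10  h5:7  h6:5 — peak 10.

10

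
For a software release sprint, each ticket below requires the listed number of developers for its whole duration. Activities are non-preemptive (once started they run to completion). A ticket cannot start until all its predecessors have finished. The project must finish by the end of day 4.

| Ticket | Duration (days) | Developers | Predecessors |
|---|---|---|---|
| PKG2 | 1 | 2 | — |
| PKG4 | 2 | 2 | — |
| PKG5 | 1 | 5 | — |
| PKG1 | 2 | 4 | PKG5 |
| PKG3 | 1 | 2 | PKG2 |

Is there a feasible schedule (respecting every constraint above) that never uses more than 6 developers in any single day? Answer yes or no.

Schedule PKG2@2, PKG4@2, PKG5@1, PKG1@3, PKG3@4: d1:5  d2:4  d3:6  d4:6 — peak 6 ≤ 6.

yes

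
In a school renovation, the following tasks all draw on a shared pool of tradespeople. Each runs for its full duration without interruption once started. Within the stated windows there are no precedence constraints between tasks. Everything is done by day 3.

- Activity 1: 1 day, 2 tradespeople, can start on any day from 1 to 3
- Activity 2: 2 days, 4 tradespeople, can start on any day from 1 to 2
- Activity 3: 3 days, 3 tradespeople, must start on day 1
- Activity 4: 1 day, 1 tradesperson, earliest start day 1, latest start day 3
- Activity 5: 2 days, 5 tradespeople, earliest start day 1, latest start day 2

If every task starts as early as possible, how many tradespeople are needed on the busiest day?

Early-start schedule: Activity 1@1, Activity 2@1, Activity 3@1, Activity 4@1, Activity 5@1.
Load per day: day 1: 15, day 2: 12, day 3: 3.
Peak is 15.

15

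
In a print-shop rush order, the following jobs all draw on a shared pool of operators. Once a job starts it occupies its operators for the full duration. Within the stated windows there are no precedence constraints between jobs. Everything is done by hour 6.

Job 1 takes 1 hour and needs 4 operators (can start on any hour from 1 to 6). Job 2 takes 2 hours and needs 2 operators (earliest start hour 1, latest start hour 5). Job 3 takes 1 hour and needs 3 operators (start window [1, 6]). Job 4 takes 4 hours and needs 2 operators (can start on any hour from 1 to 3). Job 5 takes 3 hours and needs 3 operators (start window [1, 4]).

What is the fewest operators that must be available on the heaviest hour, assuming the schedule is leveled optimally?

Early-start (Job 1@1, Job 2@1, Job 3@1, Job 4@1, Job 5@1) gives peak 14: h1:14  h2:7  h3:5  h4:2  h5:0  h6:0.
Shift Job 2→2, Job 3→2, Job 4→3, Job 5→4.
Schedule Job 1@1, Job 2@2, Job 3@2, Job 4@3, Job 5@4: h1:4  h2:5  h3:4  h4:5  h5:5  h6:5 — peak 5.
Total operator-hours = 28 over 6 hours ⇒ peak ≥ ⌈28/6⌉ = 5, so 5 is optimal.

5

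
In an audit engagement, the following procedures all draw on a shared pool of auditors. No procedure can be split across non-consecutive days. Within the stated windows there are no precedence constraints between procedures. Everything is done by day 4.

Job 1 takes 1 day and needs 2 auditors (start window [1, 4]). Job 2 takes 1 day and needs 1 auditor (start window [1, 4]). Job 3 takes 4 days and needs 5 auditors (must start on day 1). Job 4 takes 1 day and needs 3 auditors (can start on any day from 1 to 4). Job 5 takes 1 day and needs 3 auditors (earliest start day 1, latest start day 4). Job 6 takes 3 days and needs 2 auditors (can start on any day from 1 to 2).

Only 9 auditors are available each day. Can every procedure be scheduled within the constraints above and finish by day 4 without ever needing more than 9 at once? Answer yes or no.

no

The minimum achievable peak is 10; 9 < 10, so no feasible schedule stays within the cap.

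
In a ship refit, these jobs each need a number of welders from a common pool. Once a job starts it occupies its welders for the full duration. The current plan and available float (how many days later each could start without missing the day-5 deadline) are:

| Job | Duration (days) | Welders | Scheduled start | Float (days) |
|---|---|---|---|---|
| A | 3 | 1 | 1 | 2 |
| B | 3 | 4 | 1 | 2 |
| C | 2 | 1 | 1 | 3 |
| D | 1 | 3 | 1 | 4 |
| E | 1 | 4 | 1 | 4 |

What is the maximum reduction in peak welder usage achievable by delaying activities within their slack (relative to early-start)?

Early-start peak: d1:13  d2:6  d3:5  d4:0  d5:0 ⇒ 13.
Leveled (A@1, B@1, C@4, D@4, E@5): d1:5  d2:5  d3:5  d4:4  d5:5 ⇒ 5.
Reduction 13 − 5 = 8.

8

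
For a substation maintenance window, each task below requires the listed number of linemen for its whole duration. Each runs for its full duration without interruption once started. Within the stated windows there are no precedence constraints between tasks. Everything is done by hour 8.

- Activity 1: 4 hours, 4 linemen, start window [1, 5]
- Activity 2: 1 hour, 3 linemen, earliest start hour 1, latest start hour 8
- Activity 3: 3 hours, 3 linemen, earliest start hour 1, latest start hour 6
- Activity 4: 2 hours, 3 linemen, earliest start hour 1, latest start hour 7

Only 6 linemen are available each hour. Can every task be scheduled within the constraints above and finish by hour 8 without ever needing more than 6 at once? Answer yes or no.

Schedule Activity 1@1, Activity 2@5, Activity 3@5, Activity 4@6: h1:4  h2:4  h3:4  h4:4  h5:6  h6:6  h7:6  h8:0 — peak 6 ≤ 6.

yes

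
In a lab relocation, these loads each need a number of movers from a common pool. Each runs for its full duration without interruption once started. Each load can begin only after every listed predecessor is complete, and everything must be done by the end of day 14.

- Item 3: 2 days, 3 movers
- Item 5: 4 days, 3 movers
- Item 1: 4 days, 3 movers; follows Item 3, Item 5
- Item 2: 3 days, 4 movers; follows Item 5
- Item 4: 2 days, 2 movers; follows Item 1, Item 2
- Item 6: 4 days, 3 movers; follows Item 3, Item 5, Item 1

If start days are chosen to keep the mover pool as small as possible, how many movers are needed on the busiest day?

Schedule Item 3@1, Item 5@1, Item 1@5, Item 2@5, Item 4@9, Item 6@9: d1:6  d2:6  d3:3  d4:3  d5:7  d6:7  d7:7  d8:3  d9:5  d10:5  d11:3  d12:3  d13:0  d14:0 — peak 7.

7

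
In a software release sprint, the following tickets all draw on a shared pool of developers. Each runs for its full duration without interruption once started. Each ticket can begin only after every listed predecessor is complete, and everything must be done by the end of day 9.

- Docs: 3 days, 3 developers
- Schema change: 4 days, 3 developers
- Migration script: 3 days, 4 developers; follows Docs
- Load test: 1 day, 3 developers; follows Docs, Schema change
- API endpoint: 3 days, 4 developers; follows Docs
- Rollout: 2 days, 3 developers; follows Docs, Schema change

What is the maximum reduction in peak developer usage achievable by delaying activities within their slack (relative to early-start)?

7

Early-start peak: d1:6  d2:6  d3:6  d4:11  d5:14  d6:11  d7:0  d8:0  d9:0 ⇒ 14.
Leveled (Docs@1, Schema change@1, Migration script@4, Load test@5, API endpoint@7, Rollout@6): d1:6  d2:6  d3:6  d4:7  d5:7  d6:7  d7:7  d8:4  d9:4 ⇒ 7.
Reduction 14 − 7 = 7.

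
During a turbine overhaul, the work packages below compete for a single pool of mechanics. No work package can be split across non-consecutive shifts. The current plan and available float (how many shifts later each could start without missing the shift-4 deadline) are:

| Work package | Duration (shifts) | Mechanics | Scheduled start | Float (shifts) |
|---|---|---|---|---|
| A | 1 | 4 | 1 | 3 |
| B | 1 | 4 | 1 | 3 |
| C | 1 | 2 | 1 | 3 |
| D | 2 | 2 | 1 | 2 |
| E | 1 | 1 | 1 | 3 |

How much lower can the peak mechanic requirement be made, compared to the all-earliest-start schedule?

9

Early-start peak: s1:13  s2:2  s3:0  s4:0 ⇒ 13.
Leveled (A@1, B@2, C@3, D@3, E@4): s1:4  s2:4  s3:4  s4:3 ⇒ 4.
Reduction 13 − 4 = 9.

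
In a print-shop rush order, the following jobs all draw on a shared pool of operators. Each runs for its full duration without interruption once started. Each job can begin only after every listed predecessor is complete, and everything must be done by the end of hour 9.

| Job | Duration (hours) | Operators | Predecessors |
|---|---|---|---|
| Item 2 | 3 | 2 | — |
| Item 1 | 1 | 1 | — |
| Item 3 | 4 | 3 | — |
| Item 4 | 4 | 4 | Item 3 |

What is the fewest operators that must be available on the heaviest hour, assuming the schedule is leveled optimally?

Early-start (Item 2@1, Item 1@1, Item 3@1, Item 4@5) gives peak 6: h1:6  h2:5  h3:5  h4:3  h5:4  h6:4  h7:4  h8:4  h9:0.
Shift Item 3→2, Item 4→6.
Schedule Item 2@1, Item 1@1, Item 3@2, Item 4@6: h1:3  h2:5  h3:5  h4:3  h5:3  h6:4  h7:4  h8:4  h9:4 — peak 5.

5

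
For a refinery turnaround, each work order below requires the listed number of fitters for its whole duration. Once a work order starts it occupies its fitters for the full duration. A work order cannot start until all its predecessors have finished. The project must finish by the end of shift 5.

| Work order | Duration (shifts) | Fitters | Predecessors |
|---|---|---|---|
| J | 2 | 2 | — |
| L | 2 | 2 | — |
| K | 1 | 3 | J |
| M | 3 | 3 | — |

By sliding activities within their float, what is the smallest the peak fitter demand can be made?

5

Early-start (J@1, L@1, K@3, M@1) gives peak 7: s1:7  s2:7  s3:6  s4:0  s5:0.
Shift L→3, K→4.
Schedule J@1, L@3, K@4, M@1: s1:5  s2:5  s3:5  s4:5  s5:0 — peak 5.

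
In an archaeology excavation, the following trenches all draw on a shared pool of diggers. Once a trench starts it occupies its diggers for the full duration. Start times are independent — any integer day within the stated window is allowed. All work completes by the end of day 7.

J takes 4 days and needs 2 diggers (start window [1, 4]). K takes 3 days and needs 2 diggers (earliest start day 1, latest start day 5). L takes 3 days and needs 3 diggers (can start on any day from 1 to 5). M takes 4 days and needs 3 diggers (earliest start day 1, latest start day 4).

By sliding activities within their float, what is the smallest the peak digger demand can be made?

5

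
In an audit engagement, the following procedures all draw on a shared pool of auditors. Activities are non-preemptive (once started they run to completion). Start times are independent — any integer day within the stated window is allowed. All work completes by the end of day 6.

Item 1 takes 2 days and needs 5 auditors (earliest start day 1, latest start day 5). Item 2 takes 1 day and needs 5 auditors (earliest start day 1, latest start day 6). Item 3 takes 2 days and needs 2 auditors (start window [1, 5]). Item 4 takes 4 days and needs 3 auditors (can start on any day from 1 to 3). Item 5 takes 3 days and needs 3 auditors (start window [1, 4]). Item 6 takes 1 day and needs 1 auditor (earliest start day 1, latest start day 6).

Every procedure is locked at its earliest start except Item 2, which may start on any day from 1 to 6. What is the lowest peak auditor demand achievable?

Item 2@1: d1:19  d2:13  d3:6  d4:3  d5:0  d6:0 → peak 19
Item 2@2: d1:14  d2:18  d3:6  d4:3  d5:0  d6:0 → peak 18
Item 2@3: d1:14  d2:13  d3:11  d4:3  d5:0  d6:0 → peak 14
Item 2@4: d1:14  d2:13  d3:6  d4:8  d5:0  d6:0 → peak 14
Item 2@5: d1:14  d2:13  d3:6  d4:3  d5:5  d6:0 → peak 14
Item 2@6: d1:14  d2:13  d3:6  d4:3  d5:0  d6:5 → peak 14
Best is Item 2@3, peak 14.

14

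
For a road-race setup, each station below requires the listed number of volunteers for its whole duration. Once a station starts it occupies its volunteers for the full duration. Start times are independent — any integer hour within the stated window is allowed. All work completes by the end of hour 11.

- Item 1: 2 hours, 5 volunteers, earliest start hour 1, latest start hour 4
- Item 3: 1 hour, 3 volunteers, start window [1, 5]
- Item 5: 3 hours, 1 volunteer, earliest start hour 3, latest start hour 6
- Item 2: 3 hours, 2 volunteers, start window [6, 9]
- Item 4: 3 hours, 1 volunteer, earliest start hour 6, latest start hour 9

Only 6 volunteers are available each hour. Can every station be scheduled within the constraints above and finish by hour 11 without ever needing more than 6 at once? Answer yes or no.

Schedule Item 1@1, Item 3@3, Item 5@3, Item 2@6, Item 4@6: h1:5  h2:5  h3:4  h4:1  h5:1  h6:3  h7:3  h8:3  h9:0  h10:0  h11:0 — peak 5 ≤ 6.

yes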